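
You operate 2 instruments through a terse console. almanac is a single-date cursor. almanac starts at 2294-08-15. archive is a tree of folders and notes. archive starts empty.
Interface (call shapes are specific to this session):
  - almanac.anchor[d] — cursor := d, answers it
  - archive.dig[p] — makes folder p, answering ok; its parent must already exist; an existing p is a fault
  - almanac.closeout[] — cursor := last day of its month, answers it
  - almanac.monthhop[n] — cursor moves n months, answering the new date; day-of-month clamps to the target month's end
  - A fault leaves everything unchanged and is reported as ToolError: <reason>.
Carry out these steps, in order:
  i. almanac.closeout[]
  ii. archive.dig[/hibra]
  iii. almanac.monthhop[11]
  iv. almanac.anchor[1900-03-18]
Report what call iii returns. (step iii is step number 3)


→ almanac.closeout()
← 2294-08-31
→ archive.dig(/hibra)
← ok
→ almanac.monthhop(11)
← 2295-07-31
→ almanac.anchor(1900-03-18)
← 1900-03-18

Answer: 2295-07-31


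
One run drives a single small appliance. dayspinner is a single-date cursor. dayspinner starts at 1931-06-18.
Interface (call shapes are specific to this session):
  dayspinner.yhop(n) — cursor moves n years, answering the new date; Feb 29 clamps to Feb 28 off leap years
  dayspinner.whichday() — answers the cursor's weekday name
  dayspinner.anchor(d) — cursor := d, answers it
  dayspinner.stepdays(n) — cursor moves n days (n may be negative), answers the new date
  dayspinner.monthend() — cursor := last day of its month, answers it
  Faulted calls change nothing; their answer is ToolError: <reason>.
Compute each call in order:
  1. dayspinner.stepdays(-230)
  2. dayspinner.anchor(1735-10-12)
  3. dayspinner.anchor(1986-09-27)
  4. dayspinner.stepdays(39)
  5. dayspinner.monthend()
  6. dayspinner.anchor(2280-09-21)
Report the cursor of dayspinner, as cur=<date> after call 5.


! 1. dayspinner.stepdays(n→-230) => 1930-10-31
! 2. dayspinner.anchor(d→1735-10-12) => 1735-10-12
! 3. dayspinner.anchor(d→1986-09-27) => 1986-09-27
! 4. dayspinner.stepdays(n→39) => 1986-11-05
! 5. dayspinner.monthend() => 1986-11-30
! 6. dayspinner.anchor(d→2280-09-21) => 2280-09-21

Answer: cur=1986-11-30


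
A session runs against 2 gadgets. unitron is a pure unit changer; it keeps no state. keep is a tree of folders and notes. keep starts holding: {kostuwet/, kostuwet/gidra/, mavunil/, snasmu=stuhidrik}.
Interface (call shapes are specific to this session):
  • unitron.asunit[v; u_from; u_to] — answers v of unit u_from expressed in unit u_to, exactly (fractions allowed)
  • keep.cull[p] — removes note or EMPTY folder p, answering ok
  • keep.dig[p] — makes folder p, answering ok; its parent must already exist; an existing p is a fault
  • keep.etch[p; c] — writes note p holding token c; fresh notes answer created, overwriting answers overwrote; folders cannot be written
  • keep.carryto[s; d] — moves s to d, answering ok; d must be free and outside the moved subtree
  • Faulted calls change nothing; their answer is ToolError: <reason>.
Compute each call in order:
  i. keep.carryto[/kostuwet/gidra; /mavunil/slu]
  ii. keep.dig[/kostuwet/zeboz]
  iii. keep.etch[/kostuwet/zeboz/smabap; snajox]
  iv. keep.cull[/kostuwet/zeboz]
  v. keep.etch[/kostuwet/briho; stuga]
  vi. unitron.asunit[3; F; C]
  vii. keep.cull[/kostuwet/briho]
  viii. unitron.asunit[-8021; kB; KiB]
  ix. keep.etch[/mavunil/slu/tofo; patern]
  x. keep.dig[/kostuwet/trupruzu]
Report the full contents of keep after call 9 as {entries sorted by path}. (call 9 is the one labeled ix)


I run carryto on /kostuwet/gidra, /mavunil/slu, giving ok.
I try dig on /kostuwet/zeboz, which returns ok.
Then etch on /kostuwet/zeboz/smabap, snajox, and observe created.
I use cull on /kostuwet/zeboz, which returns ToolError: not empty.
Using etch on /kostuwet/briho, stuga, and observe created.
I call asunit on 3, F, C, — result: -145/9.
I invoke cull on /kostuwet/briho, and see ok.
Then asunit on -8021, kB, KiB, and get -1002625/128.
I invoke etch on /mavunil/slu/tofo, patern, and observe created.
I try dig on /kostuwet/trupruzu, yielding ok.

Answer: {kostuwet/, kostuwet/zeboz/, kostuwet/zeboz/smabap=snajox, mavunil/, mavunil/slu/, mavunil/slu/tofo=patern, snasmu=stuhidrik}


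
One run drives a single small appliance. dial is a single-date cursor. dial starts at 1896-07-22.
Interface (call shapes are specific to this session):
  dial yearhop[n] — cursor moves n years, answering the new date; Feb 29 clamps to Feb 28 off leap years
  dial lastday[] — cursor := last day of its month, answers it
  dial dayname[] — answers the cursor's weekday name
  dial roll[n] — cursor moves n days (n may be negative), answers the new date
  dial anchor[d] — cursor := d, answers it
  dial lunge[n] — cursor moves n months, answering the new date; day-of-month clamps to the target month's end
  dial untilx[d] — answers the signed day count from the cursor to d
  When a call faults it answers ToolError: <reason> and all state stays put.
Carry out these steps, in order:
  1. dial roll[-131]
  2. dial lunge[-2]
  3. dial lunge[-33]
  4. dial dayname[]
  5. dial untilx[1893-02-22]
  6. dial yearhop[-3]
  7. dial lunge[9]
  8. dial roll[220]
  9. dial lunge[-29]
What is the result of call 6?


Answer: 1890-04-13

Derivation:
% dial roll -131
:: 1896-03-13
% dial lunge -2
:: 1896-01-13
% dial lunge -33
:: 1893-04-13
% dial dayname
:: Thursday
% dial untilx 1893-02-22
:: -50
% dial yearhop -3
:: 1890-04-13
% dial lunge 9
:: 1891-01-13
% dial roll 220
:: 1891-08-21
% dial lunge -29
:: 1889-03-21


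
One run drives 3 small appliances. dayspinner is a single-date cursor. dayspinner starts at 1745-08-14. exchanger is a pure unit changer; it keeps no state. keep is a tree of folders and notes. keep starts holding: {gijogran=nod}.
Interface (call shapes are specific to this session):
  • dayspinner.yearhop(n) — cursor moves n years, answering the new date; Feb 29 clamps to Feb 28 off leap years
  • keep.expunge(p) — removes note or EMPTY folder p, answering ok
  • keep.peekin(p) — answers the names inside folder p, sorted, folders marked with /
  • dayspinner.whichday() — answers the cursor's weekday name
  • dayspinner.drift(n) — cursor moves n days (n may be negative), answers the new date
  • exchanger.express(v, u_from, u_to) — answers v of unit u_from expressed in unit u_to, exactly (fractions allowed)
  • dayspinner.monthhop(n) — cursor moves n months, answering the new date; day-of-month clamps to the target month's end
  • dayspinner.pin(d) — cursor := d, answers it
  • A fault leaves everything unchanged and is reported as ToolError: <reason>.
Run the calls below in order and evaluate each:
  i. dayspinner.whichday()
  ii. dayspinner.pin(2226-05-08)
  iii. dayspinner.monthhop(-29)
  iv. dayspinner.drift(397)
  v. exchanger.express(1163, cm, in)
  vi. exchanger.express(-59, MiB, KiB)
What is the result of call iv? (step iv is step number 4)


I invoke dayspinner.whichday(), and get Saturday.
Then dayspinner.pin on d='2226-05-08', → 2226-05-08.
I use dayspinner.monthhop on n='-29', → 2223-12-08.
Now I run dayspinner.drift on n='397': 2225-01-08.
I run exchanger.express on v='1163', u_from='cm', u_to='in', yielding 58150/127.
Next I call exchanger.express on v='-59', u_from='MiB', u_to='KiB': -60416.

Answer: 2225-01-08


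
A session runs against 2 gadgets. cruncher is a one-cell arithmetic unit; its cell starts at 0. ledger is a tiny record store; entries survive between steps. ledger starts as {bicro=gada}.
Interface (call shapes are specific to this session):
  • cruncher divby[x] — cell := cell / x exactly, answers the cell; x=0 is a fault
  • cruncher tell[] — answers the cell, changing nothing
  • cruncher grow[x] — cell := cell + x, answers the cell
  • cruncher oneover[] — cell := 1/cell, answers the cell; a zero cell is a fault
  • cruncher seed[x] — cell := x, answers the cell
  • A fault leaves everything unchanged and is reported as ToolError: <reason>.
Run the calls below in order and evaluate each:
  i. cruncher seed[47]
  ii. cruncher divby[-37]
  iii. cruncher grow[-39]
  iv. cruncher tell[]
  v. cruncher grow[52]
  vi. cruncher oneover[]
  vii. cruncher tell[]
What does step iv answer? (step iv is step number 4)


-> cruncher seed(47)
<- 47
-> cruncher divby(-37)
<- -47/37
-> cruncher grow(-39)
<- -1490/37
-> cruncher tell()
<- -1490/37
-> cruncher grow(52)
<- 434/37
-> cruncher oneover()
<- 37/434
-> cruncher tell()
<- 37/434

Answer: -1490/37


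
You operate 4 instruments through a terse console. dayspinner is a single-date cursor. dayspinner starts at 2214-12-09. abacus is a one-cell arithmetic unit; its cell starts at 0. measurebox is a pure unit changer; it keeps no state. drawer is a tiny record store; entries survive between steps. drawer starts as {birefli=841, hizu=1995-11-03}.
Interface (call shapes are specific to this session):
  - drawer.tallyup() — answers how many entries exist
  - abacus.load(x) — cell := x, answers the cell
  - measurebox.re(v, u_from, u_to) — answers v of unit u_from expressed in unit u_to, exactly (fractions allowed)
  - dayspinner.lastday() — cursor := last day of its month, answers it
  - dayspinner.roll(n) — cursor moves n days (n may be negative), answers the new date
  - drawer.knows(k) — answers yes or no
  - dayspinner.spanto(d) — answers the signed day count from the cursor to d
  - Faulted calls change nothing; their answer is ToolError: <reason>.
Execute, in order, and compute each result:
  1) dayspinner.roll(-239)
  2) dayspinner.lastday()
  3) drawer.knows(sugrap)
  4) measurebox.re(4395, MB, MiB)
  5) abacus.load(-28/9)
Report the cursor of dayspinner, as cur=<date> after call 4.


Answer: cur=2214-04-30

Derivation:
# dayspinner.roll(n='-239') == 2214-04-14
# dayspinner.lastday() == 2214-04-30
# drawer.knows(k='sugrap') == no
# measurebox.re(v='4395', u_from='MB', u_to='MiB') == 68671875/16384
# abacus.load(x='-28/9') == -28/9


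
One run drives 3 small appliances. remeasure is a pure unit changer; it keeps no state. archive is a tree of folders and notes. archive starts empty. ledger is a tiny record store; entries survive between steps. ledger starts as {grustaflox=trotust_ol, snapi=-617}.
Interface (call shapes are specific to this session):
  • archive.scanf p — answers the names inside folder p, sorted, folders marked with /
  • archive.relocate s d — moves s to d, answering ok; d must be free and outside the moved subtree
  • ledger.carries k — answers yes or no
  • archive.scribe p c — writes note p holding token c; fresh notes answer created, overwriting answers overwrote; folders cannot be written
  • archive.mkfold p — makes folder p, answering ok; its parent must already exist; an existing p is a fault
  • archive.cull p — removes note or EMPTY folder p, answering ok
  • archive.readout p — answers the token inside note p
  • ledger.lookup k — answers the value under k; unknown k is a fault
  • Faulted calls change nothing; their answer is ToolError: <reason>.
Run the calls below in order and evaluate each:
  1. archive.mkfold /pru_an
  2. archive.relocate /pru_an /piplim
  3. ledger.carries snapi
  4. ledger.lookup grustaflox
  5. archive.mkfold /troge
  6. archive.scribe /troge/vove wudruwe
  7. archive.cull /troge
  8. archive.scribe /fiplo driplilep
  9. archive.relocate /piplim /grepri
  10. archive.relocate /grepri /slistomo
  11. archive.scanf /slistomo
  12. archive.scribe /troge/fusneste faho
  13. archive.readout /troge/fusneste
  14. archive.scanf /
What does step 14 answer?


Answer: [fiplo, slistomo/, troge/]

Derivation:
Next I call archive.mkfold with p=/pru_an, — result: ok.
Next I call archive.relocate with s=/pru_an, d=/piplim: ok.
I call ledger.carries with k=snapi, and see yes.
Then ledger.lookup with k=grustaflox: trotust_ol.
Now I run archive.mkfold with p=/troge, and see ok.
Now I run archive.scribe with p=/troge/vove, c=wudruwe, and get created.
I use archive.cull with p=/troge, giving ToolError: not empty.
I call archive.scribe with p=/fiplo, c=driplilep, → created.
I try archive.relocate with s=/piplim, d=/grepri, yielding ok.
I invoke archive.relocate with s=/grepri, d=/slistomo, → ok.
Next I call archive.scanf with p=/slistomo, → [].
Then archive.scribe with p=/troge/fusneste, c=faho, and get created.
Then archive.readout with p=/troge/fusneste, which returns faho.
Now I run archive.scanf with p=/: [fiplo, slistomo/, troge/].


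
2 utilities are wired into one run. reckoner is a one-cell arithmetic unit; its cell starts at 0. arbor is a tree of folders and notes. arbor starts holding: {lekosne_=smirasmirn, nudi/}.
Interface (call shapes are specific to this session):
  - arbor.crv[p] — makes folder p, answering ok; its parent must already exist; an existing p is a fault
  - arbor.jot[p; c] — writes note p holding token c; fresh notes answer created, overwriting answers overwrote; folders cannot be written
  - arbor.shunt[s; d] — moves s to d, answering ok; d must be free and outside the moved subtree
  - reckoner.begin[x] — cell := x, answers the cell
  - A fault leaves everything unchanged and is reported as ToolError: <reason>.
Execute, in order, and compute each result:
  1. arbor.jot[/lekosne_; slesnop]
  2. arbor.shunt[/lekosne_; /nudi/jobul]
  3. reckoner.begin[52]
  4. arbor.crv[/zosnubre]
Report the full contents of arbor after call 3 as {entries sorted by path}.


-> jot(p: /lekosne_, c: slesnop)
<- overwrote
-> shunt(s: /lekosne_, d: /nudi/jobul)
<- ok
-> begin(x: 52)
<- 52
-> crv(p: /zosnubre)
<- ok

Answer: {nudi/, nudi/jobul=slesnop}


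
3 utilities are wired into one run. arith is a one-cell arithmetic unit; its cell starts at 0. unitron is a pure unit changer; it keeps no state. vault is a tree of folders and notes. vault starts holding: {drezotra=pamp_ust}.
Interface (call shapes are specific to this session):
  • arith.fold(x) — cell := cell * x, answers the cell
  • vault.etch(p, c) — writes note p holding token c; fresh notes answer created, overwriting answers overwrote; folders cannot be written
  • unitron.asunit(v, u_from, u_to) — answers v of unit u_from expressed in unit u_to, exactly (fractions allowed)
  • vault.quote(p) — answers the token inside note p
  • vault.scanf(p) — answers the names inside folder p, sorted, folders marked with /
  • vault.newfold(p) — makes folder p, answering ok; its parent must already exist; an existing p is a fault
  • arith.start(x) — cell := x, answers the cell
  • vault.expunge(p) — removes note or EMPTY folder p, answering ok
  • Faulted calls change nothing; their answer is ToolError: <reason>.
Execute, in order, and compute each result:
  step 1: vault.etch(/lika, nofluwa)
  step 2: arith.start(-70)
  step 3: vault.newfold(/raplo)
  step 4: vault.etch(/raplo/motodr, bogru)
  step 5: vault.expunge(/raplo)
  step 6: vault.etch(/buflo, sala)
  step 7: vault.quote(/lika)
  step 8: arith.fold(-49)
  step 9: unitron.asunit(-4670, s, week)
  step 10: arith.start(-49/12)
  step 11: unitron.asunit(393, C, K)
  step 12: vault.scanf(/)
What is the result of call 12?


# vault.etch(p='/lika', c='nofluwa') -> created
# arith.start(x='-70') -> -70
# vault.newfold(p='/raplo') -> ok
# vault.etch(p='/raplo/motodr', c='bogru') -> created
# vault.expunge(p='/raplo') -> ToolError: not empty
# vault.etch(p='/buflo', c='sala') -> created
# vault.quote(p='/lika') -> nofluwa
# arith.fold(x='-49') -> 3430
# unitron.asunit(v='-4670', u_from='s', u_to='week') -> -467/60480
# arith.start(x='-49/12') -> -49/12
# unitron.asunit(v='393', u_from='C', u_to='K') -> 13323/20
# vault.scanf(p='/') -> [buflo, drezotra, lika, raplo/]

Answer: [buflo, drezotra, lika, raplo/]


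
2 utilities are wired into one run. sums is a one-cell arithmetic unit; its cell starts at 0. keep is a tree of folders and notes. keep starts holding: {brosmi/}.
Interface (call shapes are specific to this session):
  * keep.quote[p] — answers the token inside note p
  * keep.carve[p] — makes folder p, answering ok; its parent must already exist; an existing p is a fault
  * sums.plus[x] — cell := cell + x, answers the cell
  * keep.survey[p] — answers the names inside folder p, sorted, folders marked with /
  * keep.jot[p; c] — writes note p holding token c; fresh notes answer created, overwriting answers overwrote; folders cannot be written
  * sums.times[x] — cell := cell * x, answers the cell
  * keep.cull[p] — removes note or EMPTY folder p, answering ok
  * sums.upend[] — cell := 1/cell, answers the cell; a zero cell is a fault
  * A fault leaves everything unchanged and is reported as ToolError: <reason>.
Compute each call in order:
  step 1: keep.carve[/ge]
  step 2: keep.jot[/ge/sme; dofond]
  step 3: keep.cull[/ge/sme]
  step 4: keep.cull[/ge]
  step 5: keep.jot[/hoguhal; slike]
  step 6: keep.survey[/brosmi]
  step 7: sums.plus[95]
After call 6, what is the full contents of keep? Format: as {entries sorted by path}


Answer: {brosmi/, hoguhal=slike}

Derivation:
~$ keep.carve p=/ge
[out] ok
~$ keep.jot p=/ge/sme c=dofond
[out] created
~$ keep.cull p=/ge/sme
[out] ok
~$ keep.cull p=/ge
[out] ok
~$ keep.jot p=/hoguhal c=slike
[out] created
~$ keep.survey p=/brosmi
[out] []
~$ sums.plus x=95
[out] 95


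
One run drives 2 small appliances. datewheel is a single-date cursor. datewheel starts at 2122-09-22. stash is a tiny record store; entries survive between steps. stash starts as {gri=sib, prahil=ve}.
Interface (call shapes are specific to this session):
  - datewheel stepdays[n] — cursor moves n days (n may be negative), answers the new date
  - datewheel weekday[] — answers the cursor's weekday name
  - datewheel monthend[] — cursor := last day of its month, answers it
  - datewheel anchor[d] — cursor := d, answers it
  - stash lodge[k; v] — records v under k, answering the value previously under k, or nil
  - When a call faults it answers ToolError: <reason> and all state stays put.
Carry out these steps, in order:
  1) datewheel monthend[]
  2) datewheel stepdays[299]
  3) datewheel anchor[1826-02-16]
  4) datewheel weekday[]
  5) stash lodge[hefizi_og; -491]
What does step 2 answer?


Answer: 2123-07-26

Derivation:
I try datewheel monthend(), and get 2122-09-30.
I try datewheel stepdays with n: 299, yielding 2123-07-26.
I use datewheel anchor with d: 1826-02-16, yielding 1826-02-16.
I try datewheel weekday, yielding Thursday.
Next I call stash lodge with k: hefizi_og, v: -491: nil.


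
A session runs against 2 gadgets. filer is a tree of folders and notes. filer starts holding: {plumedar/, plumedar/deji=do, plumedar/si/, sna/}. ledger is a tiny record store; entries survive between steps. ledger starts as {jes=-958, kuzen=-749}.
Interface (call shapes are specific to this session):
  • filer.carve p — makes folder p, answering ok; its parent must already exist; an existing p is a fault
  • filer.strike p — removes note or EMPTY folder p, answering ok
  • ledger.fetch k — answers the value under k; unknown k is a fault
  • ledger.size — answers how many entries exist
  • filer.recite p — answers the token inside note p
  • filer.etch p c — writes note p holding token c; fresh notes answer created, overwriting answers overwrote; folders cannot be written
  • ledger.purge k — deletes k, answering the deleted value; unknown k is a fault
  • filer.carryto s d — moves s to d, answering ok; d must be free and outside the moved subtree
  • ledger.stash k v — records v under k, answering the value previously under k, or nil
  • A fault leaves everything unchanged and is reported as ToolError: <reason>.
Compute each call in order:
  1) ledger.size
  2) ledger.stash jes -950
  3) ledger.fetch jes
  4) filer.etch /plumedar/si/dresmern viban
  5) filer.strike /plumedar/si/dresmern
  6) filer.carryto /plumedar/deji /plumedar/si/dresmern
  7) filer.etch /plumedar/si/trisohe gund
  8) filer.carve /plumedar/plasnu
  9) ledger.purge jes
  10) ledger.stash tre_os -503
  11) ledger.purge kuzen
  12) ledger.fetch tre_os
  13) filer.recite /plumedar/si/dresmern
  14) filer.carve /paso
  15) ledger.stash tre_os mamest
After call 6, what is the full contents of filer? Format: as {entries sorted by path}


Answer: {plumedar/, plumedar/si/, plumedar/si/dresmern=do, sna/}

Derivation:
[in] ledger.size
:: 2
[in] ledger.stash k: jes v: -950
:: -958
[in] ledger.fetch k: jes
:: -950
[in] filer.etch p: /plumedar/si/dresmern c: viban
:: created
[in] filer.strike p: /plumedar/si/dresmern
:: ok
[in] filer.carryto s: /plumedar/deji d: /plumedar/si/dresmern
:: ok
[in] filer.etch p: /plumedar/si/trisohe c: gund
:: created
[in] filer.carve p: /plumedar/plasnu
:: ok
[in] ledger.purge k: jes
:: -950
[in] ledger.stash k: tre_os v: -503
:: nil
[in] ledger.purge k: kuzen
:: -749
[in] ledger.fetch k: tre_os
:: -503
[in] filer.recite p: /plumedar/si/dresmern
:: do
[in] filer.carve p: /paso
:: ok
[in] ledger.stash k: tre_os v: mamest
:: -503


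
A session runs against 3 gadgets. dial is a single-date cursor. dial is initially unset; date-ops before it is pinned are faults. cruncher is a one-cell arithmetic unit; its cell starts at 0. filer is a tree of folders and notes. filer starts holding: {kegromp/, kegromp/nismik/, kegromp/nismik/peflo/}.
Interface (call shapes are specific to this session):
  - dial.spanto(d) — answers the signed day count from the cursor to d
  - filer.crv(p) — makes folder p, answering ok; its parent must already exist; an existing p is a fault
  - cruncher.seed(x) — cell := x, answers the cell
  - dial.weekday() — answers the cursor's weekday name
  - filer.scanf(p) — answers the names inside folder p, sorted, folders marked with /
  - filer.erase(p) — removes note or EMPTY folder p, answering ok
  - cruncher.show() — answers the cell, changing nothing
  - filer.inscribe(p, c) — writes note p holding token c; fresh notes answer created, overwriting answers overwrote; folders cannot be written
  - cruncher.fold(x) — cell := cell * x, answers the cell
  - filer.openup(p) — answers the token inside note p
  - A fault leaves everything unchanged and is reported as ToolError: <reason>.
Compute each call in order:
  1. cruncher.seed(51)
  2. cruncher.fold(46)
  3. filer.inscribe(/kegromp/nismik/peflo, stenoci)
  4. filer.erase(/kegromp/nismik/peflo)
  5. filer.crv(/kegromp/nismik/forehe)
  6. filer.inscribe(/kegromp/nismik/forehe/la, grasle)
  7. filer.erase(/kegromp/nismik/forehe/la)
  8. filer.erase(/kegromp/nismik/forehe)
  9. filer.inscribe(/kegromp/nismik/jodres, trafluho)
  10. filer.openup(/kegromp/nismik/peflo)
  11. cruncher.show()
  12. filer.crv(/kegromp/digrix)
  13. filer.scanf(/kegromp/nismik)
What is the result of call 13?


% seed x→51
  51
% fold x→46
  2346
% inscribe p→/kegromp/nismik/peflo c→stenoci
  ToolError: is a directory
% erase p→/kegromp/nismik/peflo
  ok
% crv p→/kegromp/nismik/forehe
  ok
% inscribe p→/kegromp/nismik/forehe/la c→grasle
  created
% erase p→/kegromp/nismik/forehe/la
  ok
% erase p→/kegromp/nismik/forehe
  ok
% inscribe p→/kegromp/nismik/jodres c→trafluho
  created
% openup p→/kegromp/nismik/peflo
  ToolError: not found
% show
  2346
% crv p→/kegromp/digrix
  ok
% scanf p→/kegromp/nismik
  [jodres]

Answer: [jodres]


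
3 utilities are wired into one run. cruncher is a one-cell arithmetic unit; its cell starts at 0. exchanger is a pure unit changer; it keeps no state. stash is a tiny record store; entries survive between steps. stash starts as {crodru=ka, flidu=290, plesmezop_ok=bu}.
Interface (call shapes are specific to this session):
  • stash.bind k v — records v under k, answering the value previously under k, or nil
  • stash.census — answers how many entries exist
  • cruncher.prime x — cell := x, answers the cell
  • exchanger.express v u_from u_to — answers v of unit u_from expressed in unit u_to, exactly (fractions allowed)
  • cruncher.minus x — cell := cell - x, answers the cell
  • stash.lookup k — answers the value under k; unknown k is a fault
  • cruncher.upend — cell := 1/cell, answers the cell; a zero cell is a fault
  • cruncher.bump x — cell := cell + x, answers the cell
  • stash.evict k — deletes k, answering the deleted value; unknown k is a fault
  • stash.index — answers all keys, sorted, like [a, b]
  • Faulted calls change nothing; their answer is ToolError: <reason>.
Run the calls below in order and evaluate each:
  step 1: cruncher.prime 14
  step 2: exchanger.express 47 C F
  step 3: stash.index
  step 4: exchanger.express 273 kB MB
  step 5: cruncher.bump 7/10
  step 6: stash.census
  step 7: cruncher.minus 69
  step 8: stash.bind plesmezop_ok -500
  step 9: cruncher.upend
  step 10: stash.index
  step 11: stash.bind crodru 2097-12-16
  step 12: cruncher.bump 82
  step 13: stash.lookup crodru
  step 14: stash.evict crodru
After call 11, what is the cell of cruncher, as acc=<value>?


Then cruncher.prime(14), and get 14.
Now I run exchanger.express(47, C, F), yielding 583/5.
Now I run stash.index, which returns [crodru, flidu, plesmezop_ok].
Invoking exchanger.express(273, kB, MB): 273/1000.
I try cruncher.bump(7/10), and get 147/10.
Invoking stash.census, and get 3.
I call cruncher.minus(69), and see -543/10.
I call stash.bind(plesmezop_ok, -500), and get bu.
Invoking cruncher.upend: -10/543.
I invoke stash.index(): [crodru, flidu, plesmezop_ok].
Now I run stash.bind(crodru, 2097-12-16), and see ka.
Using cruncher.bump(82): 44516/543.
I invoke stash.lookup(crodru), and observe 2097-12-16.
Then stash.evict(crodru), and see 2097-12-16.

Answer: acc=-10/543


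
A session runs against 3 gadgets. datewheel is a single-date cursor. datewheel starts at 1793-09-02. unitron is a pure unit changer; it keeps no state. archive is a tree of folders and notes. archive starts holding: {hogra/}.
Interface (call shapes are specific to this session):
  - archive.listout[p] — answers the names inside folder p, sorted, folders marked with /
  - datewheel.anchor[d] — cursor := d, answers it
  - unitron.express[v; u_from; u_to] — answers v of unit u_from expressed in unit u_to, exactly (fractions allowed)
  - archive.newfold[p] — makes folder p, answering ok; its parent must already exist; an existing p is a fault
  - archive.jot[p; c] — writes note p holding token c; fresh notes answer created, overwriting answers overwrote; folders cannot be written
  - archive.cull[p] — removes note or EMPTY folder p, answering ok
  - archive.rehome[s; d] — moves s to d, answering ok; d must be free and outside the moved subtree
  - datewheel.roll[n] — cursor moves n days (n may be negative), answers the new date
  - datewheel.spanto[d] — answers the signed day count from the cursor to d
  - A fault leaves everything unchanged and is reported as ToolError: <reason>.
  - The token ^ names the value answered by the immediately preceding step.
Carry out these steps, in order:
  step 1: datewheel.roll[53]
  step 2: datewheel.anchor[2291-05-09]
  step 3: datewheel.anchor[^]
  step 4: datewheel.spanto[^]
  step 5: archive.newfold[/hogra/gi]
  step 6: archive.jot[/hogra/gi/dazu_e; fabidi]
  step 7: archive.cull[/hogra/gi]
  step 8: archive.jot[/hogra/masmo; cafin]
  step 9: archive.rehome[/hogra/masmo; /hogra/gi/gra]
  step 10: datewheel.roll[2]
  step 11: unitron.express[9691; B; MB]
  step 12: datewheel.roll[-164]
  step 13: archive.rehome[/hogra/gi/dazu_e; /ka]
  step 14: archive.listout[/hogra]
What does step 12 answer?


CALL roll[n: 53]
RET  1793-10-25
CALL anchor[d: 2291-05-09]
RET  2291-05-09
CALL anchor[d: ^]
RET  2291-05-09
CALL spanto[d: ^]
RET  0
CALL newfold[p: /hogra/gi]
RET  ok
CALL jot[p: /hogra/gi/dazu_e; c: fabidi]
RET  created
CALL cull[p: /hogra/gi]
RET  ToolError: not empty
CALL jot[p: /hogra/masmo; c: cafin]
RET  created
CALL rehome[s: /hogra/masmo; d: /hogra/gi/gra]
RET  ok
CALL roll[n: 2]
RET  2291-05-11
CALL express[v: 9691; u_from: B; u_to: MB]
RET  9691/1000000
CALL roll[n: -164]
RET  2290-11-28
CALL rehome[s: /hogra/gi/dazu_e; d: /ka]
RET  ok
CALL listout[p: /hogra]
RET  [gi/]

Answer: 2290-11-28


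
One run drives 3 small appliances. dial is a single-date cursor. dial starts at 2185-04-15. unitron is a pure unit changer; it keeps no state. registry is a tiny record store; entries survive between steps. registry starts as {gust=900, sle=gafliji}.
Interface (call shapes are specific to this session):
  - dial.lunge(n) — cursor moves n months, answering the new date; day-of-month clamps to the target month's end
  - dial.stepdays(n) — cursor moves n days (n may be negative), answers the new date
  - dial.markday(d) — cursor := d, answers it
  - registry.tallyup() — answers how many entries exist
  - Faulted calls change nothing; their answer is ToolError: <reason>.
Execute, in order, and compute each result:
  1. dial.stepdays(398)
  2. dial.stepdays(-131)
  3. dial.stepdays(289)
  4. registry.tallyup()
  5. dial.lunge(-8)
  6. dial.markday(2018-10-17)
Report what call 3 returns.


Do: stepdays[n=398]
See: 2186-05-18
Do: stepdays[n=-131]
See: 2186-01-07
Do: stepdays[n=289]
See: 2186-10-23
Do: tallyup[]
See: 2
Do: lunge[n=-8]
See: 2186-02-23
Do: markday[d=2018-10-17]
See: 2018-10-17

Answer: 2186-10-23


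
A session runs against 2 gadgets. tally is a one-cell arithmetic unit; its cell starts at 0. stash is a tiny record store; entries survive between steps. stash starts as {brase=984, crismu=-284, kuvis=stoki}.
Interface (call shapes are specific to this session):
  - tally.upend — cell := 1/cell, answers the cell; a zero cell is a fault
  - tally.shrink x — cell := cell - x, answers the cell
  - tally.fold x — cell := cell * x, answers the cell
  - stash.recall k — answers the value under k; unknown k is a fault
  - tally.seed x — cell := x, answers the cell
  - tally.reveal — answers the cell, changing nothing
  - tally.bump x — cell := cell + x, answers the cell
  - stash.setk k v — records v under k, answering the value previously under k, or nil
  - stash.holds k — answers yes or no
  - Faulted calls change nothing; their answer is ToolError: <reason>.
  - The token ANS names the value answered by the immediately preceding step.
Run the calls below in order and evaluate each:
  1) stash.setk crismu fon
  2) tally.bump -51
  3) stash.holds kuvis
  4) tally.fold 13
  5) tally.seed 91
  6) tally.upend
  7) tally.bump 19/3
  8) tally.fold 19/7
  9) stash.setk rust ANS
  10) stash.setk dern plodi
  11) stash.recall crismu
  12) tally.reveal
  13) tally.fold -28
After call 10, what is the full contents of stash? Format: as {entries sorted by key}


Answer: {brase=984, crismu=fon, dern=plodi, kuvis=stoki, rust=32908/1911}

Derivation:
I try setk passing k=crismu, v=fon, and get -284.
I run bump passing x=-51, giving -51.
I run holds passing k=kuvis, giving yes.
Then fold passing x=13, yielding -663.
I call seed passing x=91, giving 91.
Now I run upend(), which returns 1/91.
I try bump passing x=19/3, and get 1732/273.
Invoking fold passing x=19/7, giving 32908/1911.
Now I run setk passing k=rust, v=ANS, and get nil.
I use setk passing k=dern, v=plodi, which returns nil.
I invoke recall passing k=crismu, — result: fon.
I call reveal(): 32908/1911.
I use fold passing x=-28, and see -131632/273.


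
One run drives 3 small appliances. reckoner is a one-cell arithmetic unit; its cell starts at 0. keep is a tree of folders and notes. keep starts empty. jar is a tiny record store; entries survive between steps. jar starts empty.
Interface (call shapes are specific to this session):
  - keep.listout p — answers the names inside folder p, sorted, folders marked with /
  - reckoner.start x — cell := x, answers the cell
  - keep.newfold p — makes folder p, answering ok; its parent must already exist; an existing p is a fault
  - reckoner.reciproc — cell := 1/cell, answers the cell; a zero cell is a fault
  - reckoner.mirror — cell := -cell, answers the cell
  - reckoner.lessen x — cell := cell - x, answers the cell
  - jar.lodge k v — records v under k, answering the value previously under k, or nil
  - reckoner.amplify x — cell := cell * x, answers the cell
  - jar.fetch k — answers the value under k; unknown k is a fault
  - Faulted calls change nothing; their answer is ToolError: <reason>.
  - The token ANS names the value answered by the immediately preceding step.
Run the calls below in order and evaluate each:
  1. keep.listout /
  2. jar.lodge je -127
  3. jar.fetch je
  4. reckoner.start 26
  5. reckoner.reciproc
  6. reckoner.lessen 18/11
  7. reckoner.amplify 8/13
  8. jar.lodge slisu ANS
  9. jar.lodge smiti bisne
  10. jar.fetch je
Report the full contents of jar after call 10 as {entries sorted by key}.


>>> listout p→/
  []
>>> lodge k→je v→-127
  nil
>>> fetch k→je
  -127
>>> start x→26
  26
>>> reciproc
  1/26
>>> lessen x→18/11
  -457/286
>>> amplify x→8/13
  -1828/1859
>>> lodge k→slisu v→ANS
  nil
>>> lodge k→smiti v→bisne
  nil
>>> fetch k→je
  -127

Answer: {je=-127, slisu=-1828/1859, smiti=bisne}


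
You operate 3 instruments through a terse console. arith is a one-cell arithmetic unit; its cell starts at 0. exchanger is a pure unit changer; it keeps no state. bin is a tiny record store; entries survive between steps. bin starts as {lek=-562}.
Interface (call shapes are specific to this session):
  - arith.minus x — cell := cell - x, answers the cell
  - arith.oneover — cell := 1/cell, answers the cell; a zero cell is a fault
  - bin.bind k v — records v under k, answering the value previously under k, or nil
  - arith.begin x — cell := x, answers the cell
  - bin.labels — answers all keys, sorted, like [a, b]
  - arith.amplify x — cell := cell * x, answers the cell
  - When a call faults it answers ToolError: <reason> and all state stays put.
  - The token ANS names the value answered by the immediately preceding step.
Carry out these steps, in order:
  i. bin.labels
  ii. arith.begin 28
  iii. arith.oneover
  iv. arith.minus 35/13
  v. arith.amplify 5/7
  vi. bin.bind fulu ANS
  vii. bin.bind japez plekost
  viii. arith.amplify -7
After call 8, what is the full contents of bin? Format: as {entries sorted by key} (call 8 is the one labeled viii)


$ labels
= [lek]
$ begin x='28'
= 28
$ oneover
= 1/28
$ minus x='35/13'
= -967/364
$ amplify x='5/7'
= -4835/2548
$ bind k='fulu' v='ANS'
= nil
$ bind k='japez' v='plekost'
= nil
$ amplify x='-7'
= 4835/364

Answer: {fulu=-4835/2548, japez=plekost, lek=-562}


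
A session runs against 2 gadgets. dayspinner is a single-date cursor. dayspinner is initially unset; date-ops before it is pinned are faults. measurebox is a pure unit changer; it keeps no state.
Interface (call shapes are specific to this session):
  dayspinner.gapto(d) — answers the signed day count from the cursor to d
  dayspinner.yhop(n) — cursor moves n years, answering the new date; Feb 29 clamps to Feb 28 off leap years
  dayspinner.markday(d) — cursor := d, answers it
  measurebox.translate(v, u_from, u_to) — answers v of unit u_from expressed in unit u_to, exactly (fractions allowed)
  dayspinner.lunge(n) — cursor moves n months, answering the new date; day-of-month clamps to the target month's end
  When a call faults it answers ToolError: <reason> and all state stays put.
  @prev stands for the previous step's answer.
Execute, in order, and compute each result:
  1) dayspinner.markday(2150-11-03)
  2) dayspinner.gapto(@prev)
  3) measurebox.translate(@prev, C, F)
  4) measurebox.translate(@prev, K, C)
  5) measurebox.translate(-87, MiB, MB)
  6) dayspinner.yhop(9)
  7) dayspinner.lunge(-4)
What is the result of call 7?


% 1. dayspinner.markday(2150-11-03) => 2150-11-03
% 2. dayspinner.gapto(@prev) => 0
% 3. measurebox.translate(@prev, C, F) => 32
% 4. measurebox.translate(@prev, K, C) => -4823/20
% 5. measurebox.translate(-87, MiB, MB) => -1425408/15625
% 6. dayspinner.yhop(9) => 2159-11-03
% 7. dayspinner.lunge(-4) => 2159-07-03

Answer: 2159-07-03


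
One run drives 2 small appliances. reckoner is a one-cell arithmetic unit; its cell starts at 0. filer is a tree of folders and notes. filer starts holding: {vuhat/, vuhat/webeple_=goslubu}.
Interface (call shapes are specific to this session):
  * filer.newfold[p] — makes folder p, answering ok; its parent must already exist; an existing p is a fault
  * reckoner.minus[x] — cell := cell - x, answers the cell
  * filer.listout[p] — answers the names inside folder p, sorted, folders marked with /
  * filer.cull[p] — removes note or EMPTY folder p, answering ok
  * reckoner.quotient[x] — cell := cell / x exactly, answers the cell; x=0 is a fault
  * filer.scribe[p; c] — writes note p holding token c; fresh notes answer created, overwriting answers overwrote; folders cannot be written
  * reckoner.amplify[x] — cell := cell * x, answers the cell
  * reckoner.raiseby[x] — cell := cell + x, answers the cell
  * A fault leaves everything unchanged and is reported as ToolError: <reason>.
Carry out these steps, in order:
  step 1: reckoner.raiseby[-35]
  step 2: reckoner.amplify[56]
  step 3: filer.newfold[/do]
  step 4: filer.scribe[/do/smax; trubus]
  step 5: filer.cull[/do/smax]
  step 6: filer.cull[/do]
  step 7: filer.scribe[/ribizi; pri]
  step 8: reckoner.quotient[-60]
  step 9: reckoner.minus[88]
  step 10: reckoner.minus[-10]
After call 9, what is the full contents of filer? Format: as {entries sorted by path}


Answer: {ribizi=pri, vuhat/, vuhat/webeple_=goslubu}

Derivation:
Using raiseby(x: -35), and see -35.
I call amplify(x: 56), and get -1960.
Invoking newfold(p: /do), which returns ok.
I call scribe(p: /do/smax, c: trubus), giving created.
I run cull(p: /do/smax), which returns ok.
I use cull(p: /do), → ok.
Invoking scribe(p: /ribizi, c: pri): created.
I try quotient(x: -60), — result: 98/3.
I try minus(x: 88), yielding -166/3.
I try minus(x: -10), — result: -136/3.


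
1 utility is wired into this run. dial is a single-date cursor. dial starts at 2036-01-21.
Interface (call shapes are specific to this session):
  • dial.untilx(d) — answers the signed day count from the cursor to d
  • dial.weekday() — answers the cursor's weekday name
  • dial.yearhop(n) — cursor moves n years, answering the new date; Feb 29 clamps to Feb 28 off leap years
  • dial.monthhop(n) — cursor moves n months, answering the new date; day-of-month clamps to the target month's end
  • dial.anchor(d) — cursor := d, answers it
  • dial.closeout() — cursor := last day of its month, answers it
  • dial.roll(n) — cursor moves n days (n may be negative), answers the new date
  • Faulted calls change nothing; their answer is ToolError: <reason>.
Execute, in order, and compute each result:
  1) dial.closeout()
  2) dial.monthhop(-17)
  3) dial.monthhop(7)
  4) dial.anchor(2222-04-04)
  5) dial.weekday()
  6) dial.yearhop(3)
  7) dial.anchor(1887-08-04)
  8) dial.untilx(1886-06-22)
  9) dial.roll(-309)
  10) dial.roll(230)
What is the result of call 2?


Answer: 2034-08-31

Derivation:
~$ dial.closeout
  2036-01-31
~$ dial.monthhop n: -17
  2034-08-31
~$ dial.monthhop n: 7
  2035-03-31
~$ dial.anchor d: 2222-04-04
  2222-04-04
~$ dial.weekday
  Thursday
~$ dial.yearhop n: 3
  2225-04-04
~$ dial.anchor d: 1887-08-04
  1887-08-04
~$ dial.untilx d: 1886-06-22
  -408
~$ dial.roll n: -309
  1886-09-29
~$ dial.roll n: 230
  1887-05-17


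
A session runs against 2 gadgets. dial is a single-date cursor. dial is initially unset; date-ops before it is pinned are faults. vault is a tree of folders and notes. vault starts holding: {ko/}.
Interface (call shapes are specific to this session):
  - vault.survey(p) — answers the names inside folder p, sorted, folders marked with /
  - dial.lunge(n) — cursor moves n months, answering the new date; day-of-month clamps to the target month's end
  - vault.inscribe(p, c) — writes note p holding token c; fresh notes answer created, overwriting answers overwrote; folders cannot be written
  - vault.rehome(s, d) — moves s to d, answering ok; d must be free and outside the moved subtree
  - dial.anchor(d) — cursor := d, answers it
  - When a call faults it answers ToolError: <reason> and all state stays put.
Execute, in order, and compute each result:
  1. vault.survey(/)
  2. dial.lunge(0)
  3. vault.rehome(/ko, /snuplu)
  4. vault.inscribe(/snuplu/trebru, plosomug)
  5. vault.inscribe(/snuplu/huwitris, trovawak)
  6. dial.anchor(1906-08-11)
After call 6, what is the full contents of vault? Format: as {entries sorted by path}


Answer: {snuplu/, snuplu/huwitris=trovawak, snuplu/trebru=plosomug}

Derivation:
Act: vault.survey[p→/]
Obs: [ko/]
Act: dial.lunge[n→0]
Obs: ToolError: no date set
Act: vault.rehome[s→/ko; d→/snuplu]
Obs: ok
Act: vault.inscribe[p→/snuplu/trebru; c→plosomug]
Obs: created
Act: vault.inscribe[p→/snuplu/huwitris; c→trovawak]
Obs: created
Act: dial.anchor[d→1906-08-11]
Obs: 1906-08-11
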